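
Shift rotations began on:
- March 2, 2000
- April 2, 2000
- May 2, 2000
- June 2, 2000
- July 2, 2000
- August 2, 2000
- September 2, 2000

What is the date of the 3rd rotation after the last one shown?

December 2, 2000

Gaps: 31, 30, 31, 30, 31, 31 days — not constant. Every event is on the 2nd of the month.
Pattern: the 2nd of each month.
Next: October 2000 → October 2, 2000.
November 2000: November 2, 2000.
December 2000: December 2, 2000.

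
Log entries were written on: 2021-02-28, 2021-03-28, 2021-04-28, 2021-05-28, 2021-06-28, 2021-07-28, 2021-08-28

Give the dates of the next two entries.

The day-of-month is always 28 (28, 31, 30, 31, 30, 31 days between events).
So this recurs on the 28th of each month.
Next: September 2021 → 2021-09-28.
October 2021: 2021-10-28.

2021-09-28, 2021-10-28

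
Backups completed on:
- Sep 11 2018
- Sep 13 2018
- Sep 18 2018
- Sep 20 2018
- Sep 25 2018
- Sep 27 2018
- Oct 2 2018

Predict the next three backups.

Oct 4 2018, Oct 9 2018, Oct 11 2018

The gap pattern 2, 5, 2, 5, 2, 5 repeats every 2 events.
These are the Tuesdays and Thursdays of each week.
The following Thursday is Oct 4 2018.
The following Tuesday is Oct 9 2018.
Next Thursday: Oct 11 2018.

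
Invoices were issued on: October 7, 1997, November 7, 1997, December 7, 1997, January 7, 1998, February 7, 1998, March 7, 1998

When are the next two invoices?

April 7, 1998; May 7, 1998

The day-of-month is always 7 (31, 30, 31, 31, 28 days between events).
So this recurs on the 7th of each month.
Next: April 1998 → April 7, 1998.
Next: May 1998 → May 7, 1998.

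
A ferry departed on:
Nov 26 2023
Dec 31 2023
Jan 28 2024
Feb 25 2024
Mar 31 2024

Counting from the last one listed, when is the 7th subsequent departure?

Every date is a Sunday; gaps 35, 28, 28, 35 days.
Each is the last Sunday of its month (at least one falls on the 29th or later, ruling out '4th Sunday').
April 2024 ends with Sunday Apr 28 2024.
Last Sunday of May 2024: May 26 2024.
Last Sunday of June 2024: Jun 30 2024.
Last Sunday of July 2024: Jul 28 2024.
Last Sunday of August 2024: Aug 25 2024.
Last Sunday of September 2024: Sep 29 2024.
October 2024 ends with Sunday Oct 27 2024.

Oct 27 2024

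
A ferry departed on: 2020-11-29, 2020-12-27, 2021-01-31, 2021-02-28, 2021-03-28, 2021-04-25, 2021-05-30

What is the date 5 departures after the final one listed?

All Sundays; the gaps (28, 35, 28, 28, 28, 35) vary with month length.
This is the last Sunday of each month.
Last Sunday of June 2021: 2021-06-27.
July 2021 ends with Sunday 2021-07-25.
Last Sunday of August 2021: 2021-08-29.
September 2021 ends with Sunday 2021-09-26.
Last Sunday of October 2021: 2021-10-31.

2021-10-31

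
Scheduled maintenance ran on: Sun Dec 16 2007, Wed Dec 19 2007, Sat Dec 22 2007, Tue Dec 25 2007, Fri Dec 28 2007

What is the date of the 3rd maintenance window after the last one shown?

Gaps between consecutive events: 3, 3, 3, 3 days — a constant 3-day interval.
Fri Dec 28 2007 + 3 days = Mon Dec 31 2007.
Mon Dec 31 2007 + 3 days = Thu Jan 3 2008.
Thu Jan 3 2008 + 3 days = Sun Jan 6 2008.

Sun Jan 6 2008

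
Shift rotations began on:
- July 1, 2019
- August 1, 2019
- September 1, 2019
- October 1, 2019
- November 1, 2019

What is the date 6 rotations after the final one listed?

May 1, 2020

Each date is the 1st; the gaps (31, 31, 30, 31) track the month lengths.
The rule is the 1st of each month.
December 2019: December 1, 2019.
January 2020: January 1, 2020.
February 2020: February 1, 2020.
Next: March 2020 → March 1, 2020.
April 2020: April 1, 2020.
Next: May 2020 → May 1, 2020.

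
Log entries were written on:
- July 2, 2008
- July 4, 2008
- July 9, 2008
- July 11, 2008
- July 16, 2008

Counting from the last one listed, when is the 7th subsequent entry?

Gaps: 2, 5, 2, 5 days — not constant, but cyclic with period 2.
The events fall on every Wednesday and Friday.
Next Friday: July 18, 2008.
The following Wednesday is July 23, 2008.
The following Friday is July 25, 2008.
Next Wednesday: July 30, 2008.
The following Friday is August 1, 2008.
Next Wednesday: August 6, 2008.
Next Friday: August 8, 2008.

August 8, 2008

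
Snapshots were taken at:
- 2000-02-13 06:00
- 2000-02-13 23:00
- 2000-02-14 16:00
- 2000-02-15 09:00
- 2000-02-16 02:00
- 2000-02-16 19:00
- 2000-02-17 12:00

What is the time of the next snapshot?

2000-02-18 05:00

Gaps: 17, 17, 17, 17, 17, 17 hours — each event is 17 hours after the previous one.
2000-02-17 12:00 + 17 h = 2000-02-18 05:00.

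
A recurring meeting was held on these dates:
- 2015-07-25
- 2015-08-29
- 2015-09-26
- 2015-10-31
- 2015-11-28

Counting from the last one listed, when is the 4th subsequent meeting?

2016-03-26

All Saturdays; the gaps (35, 28, 35, 28) vary with month length.
This is the last Saturday of each month.
Last Saturday of December 2015: 2015-12-26.
Last Saturday of January 2016: 2016-01-30.
Last Saturday of February 2016: 2016-02-27.
Last Saturday of March 2016: 2016-03-26.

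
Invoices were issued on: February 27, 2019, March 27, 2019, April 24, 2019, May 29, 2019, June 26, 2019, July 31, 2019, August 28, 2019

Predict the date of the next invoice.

September 25, 2019

Every date is a Wednesday; gaps 28, 28, 35, 28, 35, 28 days.
Each is the last Wednesday of its month (at least one falls on the 29th or later, ruling out '4th Wednesday').
Last Wednesday of September 2019: September 25, 2019.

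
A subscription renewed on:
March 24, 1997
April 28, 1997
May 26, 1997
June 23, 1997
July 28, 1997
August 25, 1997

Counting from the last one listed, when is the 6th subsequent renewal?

All dates are Mondays, 35, 28, 28, 35, 28 days apart.
Specifically, the 4th Monday of each month.
4th Monday of September 1997: September 22, 1997.
4th Monday of October 1997: October 27, 1997.
4th Monday of November 1997: November 24, 1997.
December 1997 — 4th Monday is December 22, 1997.
4th Monday of January 1998: January 26, 1998.
February 1998 — 4th Monday is February 23, 1998.

February 23, 1998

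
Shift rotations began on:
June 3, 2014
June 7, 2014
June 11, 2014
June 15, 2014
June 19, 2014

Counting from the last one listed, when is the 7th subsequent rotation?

Every event comes 4 days after the last (4, 4, 4, 4).
June 19, 2014 + 4 days = June 23, 2014.
June 23, 2014 + 4 days = June 27, 2014.
June 27, 2014 + 4 days = July 1, 2014.
July 1, 2014 + 4 days = July 5, 2014.
July 5, 2014 + 4 days = July 9, 2014.
July 9, 2014 + 4 days = July 13, 2014.
July 13, 2014 + 4 days = July 17, 2014.

July 17, 2014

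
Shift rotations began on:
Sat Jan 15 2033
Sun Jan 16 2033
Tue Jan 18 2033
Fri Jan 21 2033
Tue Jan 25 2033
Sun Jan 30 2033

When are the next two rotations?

Sat Feb 5 2033, Sat Feb 12 2033

The spacing grows by 1 each time: 1, 2, 3, 4, 5 days.
Next gap: 6 days. Sun Jan 30 2033 + 6 days = Sat Feb 5 2033.
Next gap: 7 days. Sat Feb 5 2033 + 7 days = Sat Feb 12 2033.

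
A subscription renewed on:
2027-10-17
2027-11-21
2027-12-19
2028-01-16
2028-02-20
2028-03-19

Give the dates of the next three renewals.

2028-04-16, 2028-05-21, 2028-06-18

These are Sundays at 28- or 35-day spacing (35, 28, 28, 35, 28).
The pattern: 3rd Sunday of the month.
April 2028 — 3rd Sunday is 2028-04-16.
3rd Sunday of May 2028: 2028-05-21.
3rd Sunday of June 2028: 2028-06-18.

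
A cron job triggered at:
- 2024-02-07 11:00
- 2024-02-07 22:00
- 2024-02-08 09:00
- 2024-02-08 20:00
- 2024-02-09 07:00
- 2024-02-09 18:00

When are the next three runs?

The interval is a steady 11 hours (11, 11, 11, 11, 11).
2024-02-09 18:00 + 11 h = 2024-02-10 05:00.
2024-02-10 05:00 + 11 h = 2024-02-10 16:00.
2024-02-10 16:00 + 11 h = 2024-02-11 03:00.

2024-02-10 05:00, 2024-02-10 16:00, 2024-02-11 03:00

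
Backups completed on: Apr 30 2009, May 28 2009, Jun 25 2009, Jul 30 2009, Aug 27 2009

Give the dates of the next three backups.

These are Thursdays with 28, 28, 35, 28-day gaps.
Each is the final Thursday of its month — Apr 30 2009 is past the 28th, so '4th Thursday' doesn't fit.
September 2009 ends with Thursday Sep 24 2009.
October 2009 ends with Thursday Oct 29 2009.
November 2009 ends with Thursday Nov 26 2009.

Sep 24 2009, Oct 29 2009, Nov 26 2009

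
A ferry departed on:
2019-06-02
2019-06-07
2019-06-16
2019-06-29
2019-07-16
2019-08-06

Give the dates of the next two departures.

The spacing grows by 4 each time: 5, 9, 13, 17, 21 days.
Next gap: 25 days. 2019-08-06 + 25 days = 2019-08-31.
Next gap: 29 days. 2019-08-31 + 29 days = 2019-09-29.

2019-08-31, 2019-09-29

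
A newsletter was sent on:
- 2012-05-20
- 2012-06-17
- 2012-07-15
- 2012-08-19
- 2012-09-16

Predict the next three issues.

2012-10-21, 2012-11-18, 2012-12-16

Gaps: 28, 28, 35, 28 days — a mix of 28 and 35. Every date is a Sunday.
Each is the 3rd Sunday of its month.
3rd Sunday of October 2012: 2012-10-21.
November 2012 — 3rd Sunday is 2012-11-18.
3rd Sunday of December 2012: 2012-12-16.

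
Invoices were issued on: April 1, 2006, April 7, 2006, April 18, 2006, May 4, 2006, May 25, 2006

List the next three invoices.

June 20, 2006; July 21, 2006; August 26, 2006

Gaps: 6, 11, 16, 21 days — each gap is 5 larger than the previous one.
Next gap: 26 days. May 25, 2006 + 26 days = June 20, 2006.
Next gap: 31 days. June 20, 2006 + 31 days = July 21, 2006.
Next gap: 36 days. July 21, 2006 + 36 days = August 26, 2006.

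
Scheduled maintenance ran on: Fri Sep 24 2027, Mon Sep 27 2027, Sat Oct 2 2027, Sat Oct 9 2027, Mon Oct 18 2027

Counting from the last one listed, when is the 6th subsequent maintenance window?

Sat Jan 22 2028

Intervals are 3, 5, 7, 9 days — an arithmetic progression with common difference 2.
Next gap: 11 days. Mon Oct 18 2027 + 11 days = Fri Oct 29 2027.
Next gap: 13 days. Fri Oct 29 2027 + 13 days = Thu Nov 11 2027.
Next gap: 15 days. Thu Nov 11 2027 + 15 days = Fri Nov 26 2027.
Next gap: 17 days. Fri Nov 26 2027 + 17 days = Mon Dec 13 2027.
Next gap: 19 days. Mon Dec 13 2027 + 19 days = Sat Jan 1 2028.
Next gap: 21 days. Sat Jan 1 2028 + 21 days = Sat Jan 22 2028.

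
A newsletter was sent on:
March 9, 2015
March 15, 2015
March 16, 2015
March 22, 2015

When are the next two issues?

Every event lands on a Monday or Sunday (gaps cycle 6, 1, 6).
So the schedule is: every Monday and Sunday.
The following Monday is March 23, 2015.
Next Sunday: March 29, 2015.

March 23, 2015; March 29, 2015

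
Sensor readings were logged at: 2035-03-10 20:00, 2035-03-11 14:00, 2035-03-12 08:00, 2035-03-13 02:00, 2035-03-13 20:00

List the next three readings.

2035-03-14 14:00, 2035-03-15 08:00, 2035-03-16 02:00

The interval is a steady 18 hours (18, 18, 18, 18).
2035-03-13 20:00 + 18 h = 2035-03-14 14:00.
2035-03-14 14:00 + 18 h = 2035-03-15 08:00.
2035-03-15 08:00 + 18 h = 2035-03-16 02:00.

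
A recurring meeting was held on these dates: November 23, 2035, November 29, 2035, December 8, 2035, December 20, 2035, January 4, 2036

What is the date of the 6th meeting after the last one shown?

Gaps: 6, 9, 12, 15 days — each gap is 3 larger than the previous one.
Next gap: 18 days. January 4, 2036 + 18 days = January 22, 2036.
Next gap: 21 days. January 22, 2036 + 21 days = February 12, 2036.
Next gap: 24 days. February 12, 2036 + 24 days = March 7, 2036.
Next gap: 27 days. March 7, 2036 + 27 days = April 3, 2036.
Next gap: 30 days. April 3, 2036 + 30 days = May 3, 2036.
Next gap: 33 days. May 3, 2036 + 33 days = June 5, 2036.

June 5, 2036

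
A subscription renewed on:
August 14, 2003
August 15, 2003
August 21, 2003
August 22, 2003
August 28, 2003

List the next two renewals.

August 29, 2003; September 4, 2003

Every event lands on a Thursday or Friday (gaps cycle 1, 6, 1, 6).
So the schedule is: every Thursday and Friday.
The following Friday is August 29, 2003.
Next Thursday: September 4, 2003.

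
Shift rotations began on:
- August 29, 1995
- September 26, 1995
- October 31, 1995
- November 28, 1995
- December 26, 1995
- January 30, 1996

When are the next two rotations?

All Tuesdays; the gaps (28, 35, 28, 28, 35) vary with month length.
This is the last Tuesday of each month.
February 1996 ends with Tuesday February 27, 1996.
Last Tuesday of March 1996: March 26, 1996.

February 27, 1996; March 26, 1996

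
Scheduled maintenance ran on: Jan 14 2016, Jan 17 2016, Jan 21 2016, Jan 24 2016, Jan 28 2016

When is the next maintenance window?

Gaps: 3, 4, 3, 4 days — not constant, but cyclic with period 2.
The events fall on every Thursday and Sunday.
The following Sunday is Jan 31 2016.

Jan 31 2016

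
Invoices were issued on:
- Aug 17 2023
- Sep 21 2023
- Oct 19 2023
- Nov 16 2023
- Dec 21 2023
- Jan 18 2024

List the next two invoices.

Gaps: 35, 28, 28, 35, 28 days — a mix of 28 and 35. Every date is a Thursday.
Each is the 3rd Thursday of its month.
3rd Thursday of February 2024: Feb 15 2024.
3rd Thursday of March 2024: Mar 21 2024.

Feb 15 2024, Mar 21 2024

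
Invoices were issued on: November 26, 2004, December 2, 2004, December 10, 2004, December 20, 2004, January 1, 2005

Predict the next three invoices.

Intervals are 6, 8, 10, 12 days — an arithmetic progression with common difference 2.
Next gap: 14 days. January 1, 2005 + 14 days = January 15, 2005.
Next gap: 16 days. January 15, 2005 + 16 days = January 31, 2005.
Next gap: 18 days. January 31, 2005 + 18 days = February 18, 2005.

January 15, 2005; January 31, 2005; February 18, 2005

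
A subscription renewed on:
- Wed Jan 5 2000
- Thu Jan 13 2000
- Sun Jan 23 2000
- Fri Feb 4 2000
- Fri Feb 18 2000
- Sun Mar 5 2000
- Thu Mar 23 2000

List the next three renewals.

Wed Apr 12 2000, Thu May 4 2000, Sun May 28 2000

Gaps: 8, 10, 12, 14, 16, 18 days — each gap is 2 larger than the previous one.
Next gap: 20 days. Thu Mar 23 2000 + 20 days = Wed Apr 12 2000.
Next gap: 22 days. Wed Apr 12 2000 + 22 days = Thu May 4 2000.
Next gap: 24 days. Thu May 4 2000 + 24 days = Sun May 28 2000.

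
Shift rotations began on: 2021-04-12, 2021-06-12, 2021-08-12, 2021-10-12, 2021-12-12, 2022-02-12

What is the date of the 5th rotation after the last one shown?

Each date is the 12th; the gaps (61, 61, 61, 61, 62) track the month lengths.
The rule is the 12th of every 2 months.
April 2022: 2022-04-12.
June 2022: 2022-06-12.
Next: August 2022 → 2022-08-12.
October 2022: 2022-10-12.
Next: December 2022 → 2022-12-12.

2022-12-12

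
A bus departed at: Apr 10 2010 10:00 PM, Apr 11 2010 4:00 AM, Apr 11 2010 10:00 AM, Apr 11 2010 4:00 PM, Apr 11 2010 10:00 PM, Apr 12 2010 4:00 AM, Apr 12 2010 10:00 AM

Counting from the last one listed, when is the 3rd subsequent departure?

Gaps: 6, 6, 6, 6, 6, 6 hours — each event is 6 hours after the previous one.
Apr 12 2010 10:00 AM + 6 h = Apr 12 2010 4:00 PM.
Apr 12 2010 4:00 PM + 6 h = Apr 12 2010 10:00 PM.
Apr 12 2010 10:00 PM + 6 h = Apr 13 2010 4:00 AM.

Apr 13 2010 4:00 AM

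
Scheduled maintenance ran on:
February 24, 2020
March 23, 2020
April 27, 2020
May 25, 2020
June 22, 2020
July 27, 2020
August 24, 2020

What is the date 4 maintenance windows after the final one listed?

Gaps: 28, 35, 28, 28, 35, 28 days — a mix of 28 and 35. Every date is a Monday.
Each is the 4th Monday of its month.
4th Monday of September 2020: September 28, 2020.
October 2020 — 4th Monday is October 26, 2020.
4th Monday of November 2020: November 23, 2020.
December 2020 — 4th Monday is December 28, 2020.

December 28, 2020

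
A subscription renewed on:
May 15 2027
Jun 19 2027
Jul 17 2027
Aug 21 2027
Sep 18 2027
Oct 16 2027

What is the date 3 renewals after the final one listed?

All dates are Saturdays, 35, 28, 35, 28, 28 days apart.
Specifically, the 3rd Saturday of each month.
November 2027 — 3rd Saturday is Nov 20 2027.
3rd Saturday of December 2027: Dec 18 2027.
3rd Saturday of January 2028: Jan 15 2028.

Jan 15 2028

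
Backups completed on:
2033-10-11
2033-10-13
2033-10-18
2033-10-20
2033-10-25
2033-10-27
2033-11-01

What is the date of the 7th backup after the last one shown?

2033-11-24

Gaps: 2, 5, 2, 5, 2, 5 days — not constant, but cyclic with period 2.
The events fall on every Tuesday and Thursday.
The following Thursday is 2033-11-03.
The following Tuesday is 2033-11-08.
The following Thursday is 2033-11-10.
Next Tuesday: 2033-11-15.
Next Thursday: 2033-11-17.
The following Tuesday is 2033-11-22.
The following Thursday is 2033-11-24.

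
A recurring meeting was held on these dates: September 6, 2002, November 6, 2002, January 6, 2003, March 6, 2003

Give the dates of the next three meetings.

May 6, 2003; July 6, 2003; September 6, 2003

Each date is the 6th; the gaps (61, 61, 59) track the month lengths.
The rule is the 6th of every 2 months.
Next: May 2003 → May 6, 2003.
July 2003: July 6, 2003.
Next: September 2003 → September 6, 2003.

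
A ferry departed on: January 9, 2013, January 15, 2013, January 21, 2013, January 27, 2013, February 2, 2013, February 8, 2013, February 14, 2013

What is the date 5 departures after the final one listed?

March 16, 2013

Every event comes 6 days after the last (6, 6, 6, 6, 6, 6).
February 14, 2013 + 6 days = February 20, 2013.
February 20, 2013 + 6 days = February 26, 2013.
February 26, 2013 + 6 days = March 4, 2013.
March 4, 2013 + 6 days = March 10, 2013.
March 10, 2013 + 6 days = March 16, 2013.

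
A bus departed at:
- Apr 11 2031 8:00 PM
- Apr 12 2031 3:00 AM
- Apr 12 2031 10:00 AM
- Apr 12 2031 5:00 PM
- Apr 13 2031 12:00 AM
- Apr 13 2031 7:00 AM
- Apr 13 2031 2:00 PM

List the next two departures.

Gaps: 7, 7, 7, 7, 7, 7 hours — each event is 7 hours after the previous one.
Apr 13 2031 2:00 PM + 7 h = Apr 13 2031 9:00 PM.
Apr 13 2031 9:00 PM + 7 h = Apr 14 2031 4:00 AM.

Apr 13 2031 9:00 PM, Apr 14 2031 4:00 AM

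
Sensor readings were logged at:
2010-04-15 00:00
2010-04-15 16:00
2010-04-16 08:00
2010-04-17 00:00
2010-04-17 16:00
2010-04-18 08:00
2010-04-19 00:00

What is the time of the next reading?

2010-04-19 16:00

Spacing: 16, 16, 16, 16, 16, 16 h — constant 16 h.
2010-04-19 00:00 + 16 h = 2010-04-19 16:00.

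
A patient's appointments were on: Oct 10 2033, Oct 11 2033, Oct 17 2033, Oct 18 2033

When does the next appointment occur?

Oct 24 2033

The gap pattern 1, 6, 1 repeats every 2 events.
These are the Mondays and Tuesdays of each week.
Next Monday: Oct 24 2033.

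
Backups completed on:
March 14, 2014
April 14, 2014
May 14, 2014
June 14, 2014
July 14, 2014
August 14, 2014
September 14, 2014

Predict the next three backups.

October 14, 2014; November 14, 2014; December 14, 2014

Each date is the 14th; the gaps (31, 30, 31, 30, 31, 31) track the month lengths.
The rule is the 14th of each month.
October 2014: October 14, 2014.
Next: November 2014 → November 14, 2014.
December 2014: December 14, 2014.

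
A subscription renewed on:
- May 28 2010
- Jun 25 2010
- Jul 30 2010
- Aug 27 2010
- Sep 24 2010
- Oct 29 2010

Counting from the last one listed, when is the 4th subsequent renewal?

Every date is a Friday; gaps 28, 35, 28, 28, 35 days.
Each is the last Friday of its month (at least one falls on the 29th or later, ruling out '4th Friday').
Last Friday of November 2010: Nov 26 2010.
December 2010 ends with Friday Dec 31 2010.
Last Friday of January 2011: Jan 28 2011.
Last Friday of February 2011: Feb 25 2011.

Feb 25 2011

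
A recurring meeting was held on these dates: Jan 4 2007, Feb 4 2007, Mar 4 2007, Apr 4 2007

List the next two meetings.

May 4 2007, Jun 4 2007

The day-of-month is always 4 (31, 28, 31 days between events).
So this recurs on the 4th of each month.
May 2007: May 4 2007.
Next: June 2007 → Jun 4 2007.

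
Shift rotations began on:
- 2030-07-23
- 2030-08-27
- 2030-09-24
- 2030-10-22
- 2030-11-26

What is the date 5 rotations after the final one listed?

2031-04-22

These are Tuesdays at 28- or 35-day spacing (35, 28, 28, 35).
The pattern: 4th Tuesday of the month.
4th Tuesday of December 2030: 2030-12-24.
January 2031 — 4th Tuesday is 2031-01-28.
4th Tuesday of February 2031: 2031-02-25.
4th Tuesday of March 2031: 2031-03-25.
4th Tuesday of April 2031: 2031-04-22.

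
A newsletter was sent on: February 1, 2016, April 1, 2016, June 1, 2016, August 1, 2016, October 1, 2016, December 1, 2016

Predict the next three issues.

February 1, 2017; April 1, 2017; June 1, 2017

Gaps: 60, 61, 61, 61, 61 days — not constant. Every event is on the 1st of the month.
Pattern: the 1st of every 2 months.
February 2017: February 1, 2017.
Next: April 2017 → April 1, 2017.
June 2017: June 1, 2017.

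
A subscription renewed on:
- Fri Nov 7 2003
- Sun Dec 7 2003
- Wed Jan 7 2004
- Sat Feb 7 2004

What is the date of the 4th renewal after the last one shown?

Gaps: 30, 31, 31 days — not constant. Every event is on the 7th of the month.
Pattern: the 7th of each month.
Next: March 2004 → Sun Mar 7 2004.
April 2004: Wed Apr 7 2004.
Next: May 2004 → Fri May 7 2004.
Next: June 2004 → Mon Jun 7 2004.

Mon Jun 7 2004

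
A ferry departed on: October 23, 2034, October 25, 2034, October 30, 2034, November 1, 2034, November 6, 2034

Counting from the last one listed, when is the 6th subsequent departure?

Gaps: 2, 5, 2, 5 days — not constant, but cyclic with period 2.
The events fall on every Monday and Wednesday.
Next Wednesday: November 8, 2034.
Next Monday: November 13, 2034.
Next Wednesday: November 15, 2034.
Next Monday: November 20, 2034.
Next Wednesday: November 22, 2034.
The following Monday is November 27, 2034.

November 27, 2034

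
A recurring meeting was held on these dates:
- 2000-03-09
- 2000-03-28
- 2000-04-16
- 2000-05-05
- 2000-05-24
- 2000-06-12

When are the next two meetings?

The spacing is 19, 19, 19, 19, 19 days — always 19 days.
2000-06-12 + 19 days = 2000-07-01.
2000-07-01 + 19 days = 2000-07-20.

2000-07-01, 2000-07-20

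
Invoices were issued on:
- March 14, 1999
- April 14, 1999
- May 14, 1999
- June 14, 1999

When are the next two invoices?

The day-of-month is always 14 (31, 30, 31 days between events).
So this recurs on the 14th of each month.
July 1999: July 14, 1999.
August 1999: August 14, 1999.

July 14, 1999; August 14, 1999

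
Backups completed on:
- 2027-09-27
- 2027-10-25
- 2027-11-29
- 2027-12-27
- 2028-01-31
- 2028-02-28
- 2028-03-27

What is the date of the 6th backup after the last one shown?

2028-09-25

All Mondays; the gaps (28, 35, 28, 35, 28, 28) vary with month length.
This is the last Monday of each month.
April 2028 ends with Monday 2028-04-24.
May 2028 ends with Monday 2028-05-29.
Last Monday of June 2028: 2028-06-26.
July 2028 ends with Monday 2028-07-31.
August 2028 ends with Monday 2028-08-28.
September 2028 ends with Monday 2028-09-25.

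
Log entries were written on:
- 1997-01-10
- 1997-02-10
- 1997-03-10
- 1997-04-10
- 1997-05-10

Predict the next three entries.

1997-06-10, 1997-07-10, 1997-08-10

Each date is the 10th; the gaps (31, 28, 31, 30) track the month lengths.
The rule is the 10th of each month.
June 1997: 1997-06-10.
Next: July 1997 → 1997-07-10.
Next: August 1997 → 1997-08-10.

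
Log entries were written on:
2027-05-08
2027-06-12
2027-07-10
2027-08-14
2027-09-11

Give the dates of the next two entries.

2027-10-09, 2027-11-13

These are Saturdays at 28- or 35-day spacing (35, 28, 35, 28).
The pattern: 2nd Saturday of the month.
2nd Saturday of October 2027: 2027-10-09.
2nd Saturday of November 2027: 2027-11-13.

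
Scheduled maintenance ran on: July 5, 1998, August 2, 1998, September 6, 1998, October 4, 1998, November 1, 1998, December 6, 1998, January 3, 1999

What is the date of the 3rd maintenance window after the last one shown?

April 4, 1999

All dates are Sundays, 28, 35, 28, 28, 35, 28 days apart.
Specifically, the 1st Sunday of each month.
February 1999 — 1st Sunday is February 7, 1999.
1st Sunday of March 1999: March 7, 1999.
April 1999 — 1st Sunday is April 4, 1999.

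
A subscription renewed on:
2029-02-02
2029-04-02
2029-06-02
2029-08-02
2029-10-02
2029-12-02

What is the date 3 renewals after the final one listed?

The day-of-month is always 2 (59, 61, 61, 61, 61 days between events).
So this recurs on the 2nd of every 2 months.
Next: February 2030 → 2030-02-02.
Next: April 2030 → 2030-04-02.
June 2030: 2030-06-02.

2030-06-02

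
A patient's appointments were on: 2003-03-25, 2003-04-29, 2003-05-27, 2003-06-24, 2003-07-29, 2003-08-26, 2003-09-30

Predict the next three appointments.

2003-10-28, 2003-11-25, 2003-12-30

Every date is a Tuesday; gaps 35, 28, 28, 35, 28, 35 days.
Each is the last Tuesday of its month (at least one falls on the 29th or later, ruling out '4th Tuesday').
Last Tuesday of October 2003: 2003-10-28.
Last Tuesday of November 2003: 2003-11-25.
Last Tuesday of December 2003: 2003-12-30.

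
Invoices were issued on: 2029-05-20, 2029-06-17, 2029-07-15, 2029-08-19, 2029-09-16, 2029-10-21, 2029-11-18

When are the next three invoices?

2029-12-16, 2030-01-20, 2030-02-17

All dates are Sundays, 28, 28, 35, 28, 35, 28 days apart.
Specifically, the 3rd Sunday of each month.
December 2029 — 3rd Sunday is 2029-12-16.
January 2030 — 3rd Sunday is 2030-01-20.
3rd Sunday of February 2030: 2030-02-17.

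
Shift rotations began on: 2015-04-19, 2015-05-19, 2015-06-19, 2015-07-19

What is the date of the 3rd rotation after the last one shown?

2015-10-19

Gaps: 30, 31, 30 days — not constant. Every event is on the 19th of the month.
Pattern: the 19th of each month.
August 2015: 2015-08-19.
September 2015: 2015-09-19.
October 2015: 2015-10-19.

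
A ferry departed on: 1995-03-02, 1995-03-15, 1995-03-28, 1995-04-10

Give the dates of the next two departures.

Every event comes 13 days after the last (13, 13, 13).
1995-04-10 + 13 days = 1995-04-23.
1995-04-23 + 13 days = 1995-05-06.

1995-04-23, 1995-05-06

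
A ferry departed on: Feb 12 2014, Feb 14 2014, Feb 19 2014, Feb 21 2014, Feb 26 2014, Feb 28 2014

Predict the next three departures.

Mar 5 2014, Mar 7 2014, Mar 12 2014

The gap pattern 2, 5, 2, 5, 2 repeats every 2 events.
These are the Wednesdays and Fridays of each week.
Next Wednesday: Mar 5 2014.
Next Friday: Mar 7 2014.
Next Wednesday: Mar 12 2014.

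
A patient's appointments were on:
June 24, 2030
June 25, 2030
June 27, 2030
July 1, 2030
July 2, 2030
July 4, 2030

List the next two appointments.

Gaps: 1, 2, 4, 1, 2 days — not constant, but cyclic with period 3.
The events fall on every Monday, Tuesday and Thursday.
Next Monday: July 8, 2030.
The following Tuesday is July 9, 2030.

July 8, 2030; July 9, 2030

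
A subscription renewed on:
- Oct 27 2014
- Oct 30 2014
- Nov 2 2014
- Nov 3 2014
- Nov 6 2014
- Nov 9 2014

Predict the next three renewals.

Nov 10 2014, Nov 13 2014, Nov 16 2014

The gap pattern 3, 3, 1, 3, 3 repeats every 3 events.
These are the Mondays, Thursdays and Sundays of each week.
Next Monday: Nov 10 2014.
Next Thursday: Nov 13 2014.
Next Sunday: Nov 16 2014.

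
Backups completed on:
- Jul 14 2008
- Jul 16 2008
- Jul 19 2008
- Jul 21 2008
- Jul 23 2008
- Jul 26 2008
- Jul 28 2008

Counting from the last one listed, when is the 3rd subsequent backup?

Aug 4 2008

Every event lands on a Monday or Wednesday or Saturday (gaps cycle 2, 3, 2, 2, 3, 2).
So the schedule is: every Monday, Wednesday and Saturday.
The following Wednesday is Jul 30 2008.
Next Saturday: Aug 2 2008.
Next Monday: Aug 4 2008.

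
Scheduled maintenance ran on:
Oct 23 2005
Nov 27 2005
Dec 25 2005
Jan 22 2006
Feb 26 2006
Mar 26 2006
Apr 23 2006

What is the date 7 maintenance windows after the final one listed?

Nov 26 2006

These are Sundays at 28- or 35-day spacing (35, 28, 28, 35, 28, 28).
The pattern: 4th Sunday of the month.
4th Sunday of May 2006: May 28 2006.
4th Sunday of June 2006: Jun 25 2006.
4th Sunday of July 2006: Jul 23 2006.
4th Sunday of August 2006: Aug 27 2006.
4th Sunday of September 2006: Sep 24 2006.
October 2006 — 4th Sunday is Oct 22 2006.
November 2006 — 4th Sunday is Nov 26 2006.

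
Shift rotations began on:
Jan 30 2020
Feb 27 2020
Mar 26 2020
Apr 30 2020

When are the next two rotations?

These are Thursdays with 28, 28, 35-day gaps.
Each is the final Thursday of its month — Jan 30 2020 is past the 28th, so '4th Thursday' doesn't fit.
Last Thursday of May 2020: May 28 2020.
Last Thursday of June 2020: Jun 25 2020.

May 28 2020, Jun 25 2020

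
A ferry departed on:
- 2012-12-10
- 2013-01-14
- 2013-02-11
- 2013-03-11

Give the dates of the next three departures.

2013-04-08, 2013-05-13, 2013-06-10

All dates are Mondays, 35, 28, 28 days apart.
Specifically, the 2nd Monday of each month.
2nd Monday of April 2013: 2013-04-08.
May 2013 — 2nd Monday is 2013-05-13.
2nd Monday of June 2013: 2013-06-10.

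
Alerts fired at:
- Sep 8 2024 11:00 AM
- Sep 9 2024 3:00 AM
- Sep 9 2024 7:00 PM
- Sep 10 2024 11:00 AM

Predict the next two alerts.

Sep 11 2024 3:00 AM, Sep 11 2024 7:00 PM

Gaps: 16, 16, 16 hours — each event is 16 hours after the previous one.
Sep 10 2024 11:00 AM + 16 h = Sep 11 2024 3:00 AM.
Sep 11 2024 3:00 AM + 16 h = Sep 11 2024 7:00 PM.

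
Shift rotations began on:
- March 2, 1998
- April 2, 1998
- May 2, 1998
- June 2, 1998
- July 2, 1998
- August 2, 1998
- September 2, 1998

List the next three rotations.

October 2, 1998; November 2, 1998; December 2, 1998

The day-of-month is always 2 (31, 30, 31, 30, 31, 31 days between events).
So this recurs on the 2nd of each month.
Next: October 1998 → October 2, 1998.
Next: November 1998 → November 2, 1998.
December 1998: December 2, 1998.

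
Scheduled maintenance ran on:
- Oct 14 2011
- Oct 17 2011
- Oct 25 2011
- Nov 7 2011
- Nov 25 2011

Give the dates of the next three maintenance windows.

Gaps: 3, 8, 13, 18 days — each gap is 5 larger than the previous one.
Next gap: 23 days. Nov 25 2011 + 23 days = Dec 18 2011.
Next gap: 28 days. Dec 18 2011 + 28 days = Jan 15 2012.
Next gap: 33 days. Jan 15 2012 + 33 days = Feb 17 2012.

Dec 18 2011, Jan 15 2012, Feb 17 2012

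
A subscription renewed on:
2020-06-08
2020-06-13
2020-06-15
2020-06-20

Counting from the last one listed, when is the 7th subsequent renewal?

2020-07-13

The gap pattern 5, 2, 5 repeats every 2 events.
These are the Mondays and Saturdays of each week.
Next Monday: 2020-06-22.
The following Saturday is 2020-06-27.
The following Monday is 2020-06-29.
The following Saturday is 2020-07-04.
Next Monday: 2020-07-06.
The following Saturday is 2020-07-11.
Next Monday: 2020-07-13.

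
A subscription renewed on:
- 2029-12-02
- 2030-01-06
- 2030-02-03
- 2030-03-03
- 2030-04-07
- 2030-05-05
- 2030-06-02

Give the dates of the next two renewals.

2030-07-07, 2030-08-04

Gaps: 35, 28, 28, 35, 28, 28 days — a mix of 28 and 35. Every date is a Sunday.
Each is the 1st Sunday of its month.
July 2030 — 1st Sunday is 2030-07-07.
August 2030 — 1st Sunday is 2030-08-04.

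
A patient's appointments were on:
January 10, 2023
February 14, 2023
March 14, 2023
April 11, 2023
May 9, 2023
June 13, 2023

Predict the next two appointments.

July 11, 2023; August 8, 2023

Gaps: 35, 28, 28, 28, 35 days — a mix of 28 and 35. Every date is a Tuesday.
Each is the 2nd Tuesday of its month.
2nd Tuesday of July 2023: July 11, 2023.
2nd Tuesday of August 2023: August 8, 2023.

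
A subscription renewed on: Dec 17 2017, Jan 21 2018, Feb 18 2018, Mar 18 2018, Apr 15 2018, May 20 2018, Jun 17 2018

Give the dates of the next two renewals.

Jul 15 2018, Aug 19 2018

Gaps: 35, 28, 28, 28, 35, 28 days — a mix of 28 and 35. Every date is a Sunday.
Each is the 3rd Sunday of its month.
3rd Sunday of July 2018: Jul 15 2018.
3rd Sunday of August 2018: Aug 19 2018.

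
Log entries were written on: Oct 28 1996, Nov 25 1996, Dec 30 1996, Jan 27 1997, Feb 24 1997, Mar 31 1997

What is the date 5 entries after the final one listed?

Aug 25 1997

All Mondays; the gaps (28, 35, 28, 28, 35) vary with month length.
This is the last Monday of each month.
Last Monday of April 1997: Apr 28 1997.
May 1997 ends with Monday May 26 1997.
Last Monday of June 1997: Jun 30 1997.
Last Monday of July 1997: Jul 28 1997.
August 1997 ends with Monday Aug 25 1997.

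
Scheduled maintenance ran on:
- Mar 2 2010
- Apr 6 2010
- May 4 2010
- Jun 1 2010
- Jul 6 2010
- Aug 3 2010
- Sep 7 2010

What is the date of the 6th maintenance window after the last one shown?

All dates are Tuesdays, 35, 28, 28, 35, 28, 35 days apart.
Specifically, the 1st Tuesday of each month.
1st Tuesday of October 2010: Oct 5 2010.
November 2010 — 1st Tuesday is Nov 2 2010.
December 2010 — 1st Tuesday is Dec 7 2010.
January 2011 — 1st Tuesday is Jan 4 2011.
1st Tuesday of February 2011: Feb 1 2011.
March 2011 — 1st Tuesday is Mar 1 2011.

Mar 1 2011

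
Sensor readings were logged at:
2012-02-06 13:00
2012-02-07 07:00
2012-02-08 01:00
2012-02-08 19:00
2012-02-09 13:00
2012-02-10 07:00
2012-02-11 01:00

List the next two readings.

Spacing: 18, 18, 18, 18, 18, 18 h — constant 18 h.
2012-02-11 01:00 + 18 h = 2012-02-11 19:00.
2012-02-11 19:00 + 18 h = 2012-02-12 13:00.

2012-02-11 19:00, 2012-02-12 13:00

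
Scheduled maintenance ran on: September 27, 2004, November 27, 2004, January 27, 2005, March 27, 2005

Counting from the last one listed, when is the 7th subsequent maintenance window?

The day-of-month is always 27 (61, 61, 59 days between events).
So this recurs on the 27th of every 2 months.
Next: May 2005 → May 27, 2005.
Next: July 2005 → July 27, 2005.
Next: September 2005 → September 27, 2005.
Next: November 2005 → November 27, 2005.
January 2006: January 27, 2006.
March 2006: March 27, 2006.
May 2006: May 27, 2006.

May 27, 2006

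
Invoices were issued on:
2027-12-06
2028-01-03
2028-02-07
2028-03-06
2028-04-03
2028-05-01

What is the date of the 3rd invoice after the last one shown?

All dates are Mondays, 28, 35, 28, 28, 28 days apart.
Specifically, the 1st Monday of each month.
June 2028 — 1st Monday is 2028-06-05.
July 2028 — 1st Monday is 2028-07-03.
August 2028 — 1st Monday is 2028-08-07.

2028-08-07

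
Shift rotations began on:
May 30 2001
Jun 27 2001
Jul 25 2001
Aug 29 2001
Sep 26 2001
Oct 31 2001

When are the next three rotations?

These are Wednesdays with 28, 28, 35, 28, 35-day gaps.
Each is the final Wednesday of its month — May 30 2001 is past the 28th, so '4th Wednesday' doesn't fit.
Last Wednesday of November 2001: Nov 28 2001.
Last Wednesday of December 2001: Dec 26 2001.
January 2002 ends with Wednesday Jan 30 2002.

Nov 28 2001, Dec 26 2001, Jan 30 2002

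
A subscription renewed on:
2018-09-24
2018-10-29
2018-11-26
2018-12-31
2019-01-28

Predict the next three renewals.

2019-02-25, 2019-03-25, 2019-04-29

Every date is a Monday; gaps 35, 28, 35, 28 days.
Each is the last Monday of its month (at least one falls on the 29th or later, ruling out '4th Monday').
Last Monday of February 2019: 2019-02-25.
March 2019 ends with Monday 2019-03-25.
Last Monday of April 2019: 2019-04-29.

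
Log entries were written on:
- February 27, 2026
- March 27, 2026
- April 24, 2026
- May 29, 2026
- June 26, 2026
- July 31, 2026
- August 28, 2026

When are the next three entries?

September 25, 2026; October 30, 2026; November 27, 2026

These are Fridays with 28, 28, 35, 28, 35, 28-day gaps.
Each is the final Friday of its month — May 29, 2026 is past the 28th, so '4th Friday' doesn't fit.
September 2026 ends with Friday September 25, 2026.
October 2026 ends with Friday October 30, 2026.
Last Friday of November 2026: November 27, 2026.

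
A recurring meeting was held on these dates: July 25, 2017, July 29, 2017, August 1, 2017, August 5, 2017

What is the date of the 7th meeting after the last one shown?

August 29, 2017

Every event lands on a Tuesday or Saturday (gaps cycle 4, 3, 4).
So the schedule is: every Tuesday and Saturday.
Next Tuesday: August 8, 2017.
Next Saturday: August 12, 2017.
The following Tuesday is August 15, 2017.
Next Saturday: August 19, 2017.
Next Tuesday: August 22, 2017.
The following Saturday is August 26, 2017.
Next Tuesday: August 29, 2017.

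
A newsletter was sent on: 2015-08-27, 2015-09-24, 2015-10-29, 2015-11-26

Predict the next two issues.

2015-12-31, 2016-01-28

These are Thursdays with 28, 35, 28-day gaps.
Each is the final Thursday of its month — 2015-10-29 is past the 28th, so '4th Thursday' doesn't fit.
December 2015 ends with Thursday 2015-12-31.
Last Thursday of January 2016: 2016-01-28.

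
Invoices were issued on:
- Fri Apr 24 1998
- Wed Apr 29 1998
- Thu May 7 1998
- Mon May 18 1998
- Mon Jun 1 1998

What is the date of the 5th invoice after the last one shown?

Thu Sep 24 1998

Intervals are 5, 8, 11, 14 days — an arithmetic progression with common difference 3.
Next gap: 17 days. Mon Jun 1 1998 + 17 days = Thu Jun 18 1998.
Next gap: 20 days. Thu Jun 18 1998 + 20 days = Wed Jul 8 1998.
Next gap: 23 days. Wed Jul 8 1998 + 23 days = Fri Jul 31 1998.
Next gap: 26 days. Fri Jul 31 1998 + 26 days = Wed Aug 26 1998.
Next gap: 29 days. Wed Aug 26 1998 + 29 days = Thu Sep 24 1998.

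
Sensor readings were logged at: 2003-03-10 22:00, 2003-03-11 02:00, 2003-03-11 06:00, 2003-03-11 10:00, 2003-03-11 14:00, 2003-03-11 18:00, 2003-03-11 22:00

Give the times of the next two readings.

The interval is a steady 4 hours (4, 4, 4, 4, 4, 4).
2003-03-11 22:00 + 4 h = 2003-03-12 02:00.
2003-03-12 02:00 + 4 h = 2003-03-12 06:00.

2003-03-12 02:00, 2003-03-12 06:00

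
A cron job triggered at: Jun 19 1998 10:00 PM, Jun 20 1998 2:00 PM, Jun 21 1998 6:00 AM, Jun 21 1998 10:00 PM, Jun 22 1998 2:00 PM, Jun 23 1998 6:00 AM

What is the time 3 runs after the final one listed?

Spacing: 16, 16, 16, 16, 16 h — constant 16 h.
Jun 23 1998 6:00 AM + 16 h = Jun 23 1998 10:00 PM.
Jun 23 1998 10:00 PM + 16 h = Jun 24 1998 2:00 PM.
Jun 24 1998 2:00 PM + 16 h = Jun 25 1998 6:00 AM.

Jun 25 1998 6:00 AM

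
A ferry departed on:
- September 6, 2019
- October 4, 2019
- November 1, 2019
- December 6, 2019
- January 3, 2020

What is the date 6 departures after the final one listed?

Gaps: 28, 28, 35, 28 days — a mix of 28 and 35. Every date is a Friday.
Each is the 1st Friday of its month.
February 2020 — 1st Friday is February 7, 2020.
March 2020 — 1st Friday is March 6, 2020.
1st Friday of April 2020: April 3, 2020.
1st Friday of May 2020: May 1, 2020.
1st Friday of June 2020: June 5, 2020.
1st Friday of July 2020: July 3, 2020.

July 3, 2020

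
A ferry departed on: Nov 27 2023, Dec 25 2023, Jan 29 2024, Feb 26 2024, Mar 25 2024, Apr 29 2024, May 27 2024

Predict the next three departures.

Every date is a Monday; gaps 28, 35, 28, 28, 35, 28 days.
Each is the last Monday of its month (at least one falls on the 29th or later, ruling out '4th Monday').
Last Monday of June 2024: Jun 24 2024.
July 2024 ends with Monday Jul 29 2024.
August 2024 ends with Monday Aug 26 2024.

Jun 24 2024, Jul 29 2024, Aug 26 2024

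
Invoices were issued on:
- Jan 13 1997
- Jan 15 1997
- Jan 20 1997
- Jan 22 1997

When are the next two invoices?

Jan 27 1997, Jan 29 1997

Gaps: 2, 5, 2 days — not constant, but cyclic with period 2.
The events fall on every Monday and Wednesday.
The following Monday is Jan 27 1997.
The following Wednesday is Jan 29 1997.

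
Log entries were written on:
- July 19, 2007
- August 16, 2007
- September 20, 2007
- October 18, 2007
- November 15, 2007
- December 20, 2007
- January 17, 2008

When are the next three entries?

Gaps: 28, 35, 28, 28, 35, 28 days — a mix of 28 and 35. Every date is a Thursday.
Each is the 3rd Thursday of its month.
3rd Thursday of February 2008: February 21, 2008.
March 2008 — 3rd Thursday is March 20, 2008.
3rd Thursday of April 2008: April 17, 2008.

February 21, 2008; March 20, 2008; April 17, 2008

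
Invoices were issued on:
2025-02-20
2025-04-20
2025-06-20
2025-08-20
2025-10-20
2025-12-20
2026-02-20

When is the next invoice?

2026-04-20

The day-of-month is always 20 (59, 61, 61, 61, 61, 62 days between events).
So this recurs on the 20th of every 2 months.
Next: April 2026 → 2026-04-20.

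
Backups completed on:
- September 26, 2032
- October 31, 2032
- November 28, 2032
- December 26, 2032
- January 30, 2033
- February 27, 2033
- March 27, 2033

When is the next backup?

April 24, 2033

These are Sundays with 35, 28, 28, 35, 28, 28-day gaps.
Each is the final Sunday of its month — October 31, 2032 is past the 28th, so '4th Sunday' doesn't fit.
Last Sunday of April 2033: April 24, 2033.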